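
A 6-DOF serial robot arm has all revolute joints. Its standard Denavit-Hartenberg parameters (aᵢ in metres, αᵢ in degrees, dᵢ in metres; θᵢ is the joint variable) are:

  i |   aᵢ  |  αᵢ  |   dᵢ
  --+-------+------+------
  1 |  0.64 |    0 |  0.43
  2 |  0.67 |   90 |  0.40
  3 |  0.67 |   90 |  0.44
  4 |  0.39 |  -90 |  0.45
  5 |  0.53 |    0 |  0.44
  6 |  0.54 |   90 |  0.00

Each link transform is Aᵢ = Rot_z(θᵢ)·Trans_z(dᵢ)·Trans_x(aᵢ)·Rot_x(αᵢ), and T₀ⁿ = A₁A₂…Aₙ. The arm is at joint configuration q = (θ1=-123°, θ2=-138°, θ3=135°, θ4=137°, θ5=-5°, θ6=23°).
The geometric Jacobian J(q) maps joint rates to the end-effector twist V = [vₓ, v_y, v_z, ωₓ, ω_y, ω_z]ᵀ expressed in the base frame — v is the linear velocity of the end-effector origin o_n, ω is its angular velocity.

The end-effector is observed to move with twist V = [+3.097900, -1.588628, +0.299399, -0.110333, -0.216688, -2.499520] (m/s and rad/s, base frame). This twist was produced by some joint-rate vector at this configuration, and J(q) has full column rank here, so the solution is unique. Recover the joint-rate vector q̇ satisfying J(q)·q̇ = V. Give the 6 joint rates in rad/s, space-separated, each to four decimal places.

-0.9420 -0.8110 0.2740 -0.6670 0.1170 0.4530

o_n = [0.5163, 0.9991, 0.5841]
J₁: ẑ×o_n = [-0.9991, 0.5163, 0.0000], ω = ẑ
J2: z=[0.0000, 0.0000, 1.0000] o=[-0.3486, -0.5367, 0.4300] → [-1.5358, 0.8649, 0.0000, 0.0000, 0.0000, 1.0000]
J3: z=[0.9877, 0.1564, 0.0000] o=[-0.4534, 0.1250, 0.8300] → [-0.0385, 0.2429, 0.7116, 0.9877, 0.1564, 0.0000]
J4: z=[-0.1106, 0.6984, 0.7071] o=[0.0553, -0.2741, 1.3038] → [-1.4029, 0.2464, -0.4628, -0.1106, 0.6984, 0.7071]
J5: z=[-0.7978, 0.3619, -0.4822] o=[0.2367, 0.2810, 1.4203] → [0.0437, -0.8019, -0.6741, -0.7978, 0.3619, -0.4822]
J6: z=[-0.7978, 0.3619, -0.4822] o=[0.1935, 0.7985, 0.9677] → [-0.0421, -0.4617, -0.2769, -0.7978, 0.3619, -0.4822]
q̇ = J⁺·V = [-0.9420, -0.8110, 0.2740, -0.6670, 0.1170, 0.4530]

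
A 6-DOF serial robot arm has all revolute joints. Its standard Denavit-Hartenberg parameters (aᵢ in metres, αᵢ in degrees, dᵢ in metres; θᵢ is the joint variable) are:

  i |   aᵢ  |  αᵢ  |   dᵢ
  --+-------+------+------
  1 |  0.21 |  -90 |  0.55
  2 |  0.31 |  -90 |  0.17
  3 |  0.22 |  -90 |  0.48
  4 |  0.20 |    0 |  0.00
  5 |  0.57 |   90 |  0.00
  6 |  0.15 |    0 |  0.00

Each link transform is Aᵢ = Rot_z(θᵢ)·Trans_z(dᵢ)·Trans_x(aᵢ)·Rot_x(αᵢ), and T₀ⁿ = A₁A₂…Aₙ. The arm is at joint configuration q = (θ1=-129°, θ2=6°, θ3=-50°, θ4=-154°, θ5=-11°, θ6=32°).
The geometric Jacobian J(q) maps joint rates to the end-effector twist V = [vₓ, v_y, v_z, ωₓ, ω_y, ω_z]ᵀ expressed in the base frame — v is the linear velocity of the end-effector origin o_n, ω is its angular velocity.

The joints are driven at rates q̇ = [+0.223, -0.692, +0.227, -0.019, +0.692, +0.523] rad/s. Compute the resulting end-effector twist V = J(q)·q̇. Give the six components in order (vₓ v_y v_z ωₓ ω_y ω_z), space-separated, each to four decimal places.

o_n = [-0.3449, 0.1559, -0.1903]
J₁: ẑ×o_n = [-0.1559, -0.3449, 0.0000], ω = ẑ
J2: z=[0.7771, -0.6293, 0.0000] o=[-0.1322, -0.1632, 0.5500] → [0.4659, 0.5753, 0.1141, 0.7771, -0.6293, 0.0000]
J3: z=[0.0658, 0.0812, -0.9945] o=[-0.1941, -0.5098, 0.5176] → [0.6046, 0.1966, 0.0560, 0.0658, 0.0812, -0.9945]
J4: z=[-0.9790, -0.1875, -0.0801] o=[-0.1200, -0.6861, 0.0254] → [0.1079, -0.1932, -0.8666, -0.9790, -0.1875, -0.0801]
J5: z=[-0.9790, -0.1875, -0.0801] o=[-0.1490, -0.5031, -0.0497] → [0.0791, -0.1219, -0.6819, -0.9790, -0.1875, -0.0801]
J6: z=[-0.1135, 0.1749, 0.9780] o=[-0.2455, 0.0479, -0.1594] → [-0.1111, -0.1007, 0.0051, -0.1135, 0.1749, 0.9780]
V = J·q̇ = [-0.2253, -0.5638, -0.5190, -1.2411, 0.4192, 0.4549]

-0.2253 -0.5638 -0.5190 -1.2411 0.4192 0.4549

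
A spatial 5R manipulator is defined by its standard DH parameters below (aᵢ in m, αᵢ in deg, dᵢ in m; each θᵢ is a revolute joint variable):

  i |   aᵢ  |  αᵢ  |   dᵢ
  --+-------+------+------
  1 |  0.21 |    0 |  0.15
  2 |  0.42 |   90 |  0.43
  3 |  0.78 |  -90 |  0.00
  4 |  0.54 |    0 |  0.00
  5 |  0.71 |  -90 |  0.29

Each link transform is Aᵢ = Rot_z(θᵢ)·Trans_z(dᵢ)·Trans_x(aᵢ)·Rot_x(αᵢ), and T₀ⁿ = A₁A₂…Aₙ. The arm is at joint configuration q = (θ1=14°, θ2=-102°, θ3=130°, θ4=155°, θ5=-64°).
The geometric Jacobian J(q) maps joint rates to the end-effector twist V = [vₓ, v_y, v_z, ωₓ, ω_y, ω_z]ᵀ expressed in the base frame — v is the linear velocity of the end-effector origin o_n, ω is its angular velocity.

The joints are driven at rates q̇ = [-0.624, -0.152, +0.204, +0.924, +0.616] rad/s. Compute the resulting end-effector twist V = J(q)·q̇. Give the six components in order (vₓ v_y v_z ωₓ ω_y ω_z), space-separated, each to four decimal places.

-0.3996 -1.7039 -1.0808 -0.2450 1.1719 -1.7659

o_n = [1.1420, 0.0645, 0.6067]
J₁: ẑ×o_n = [-0.0645, 1.1420, 0.0000], ω = ẑ
J2: z=[0.0000, 0.0000, 1.0000] o=[0.2038, 0.0508, 0.1500] → [-0.0137, 0.9382, 0.0000, 0.0000, 0.0000, 1.0000]
J3: z=[-0.9994, -0.0349, 0.0000] o=[0.2184, -0.3689, 0.5800] → [-0.0009, 0.0267, -0.4010, -0.9994, -0.0349, 0.0000]
J4: z=[-0.0267, 0.7656, -0.6428] o=[0.2009, 0.1321, 1.1775] → [-0.4804, -0.6201, -0.7186, -0.0267, 0.7656, -0.6428]
J5: z=[-0.0267, 0.7656, -0.6428] o=[0.4400, -0.1743, 0.8026] → [0.0035, -0.4565, -0.5438, -0.0267, 0.7656, -0.6428]
V = J·q̇ = [-0.3996, -1.7039, -1.0808, -0.2450, 1.1719, -1.7659]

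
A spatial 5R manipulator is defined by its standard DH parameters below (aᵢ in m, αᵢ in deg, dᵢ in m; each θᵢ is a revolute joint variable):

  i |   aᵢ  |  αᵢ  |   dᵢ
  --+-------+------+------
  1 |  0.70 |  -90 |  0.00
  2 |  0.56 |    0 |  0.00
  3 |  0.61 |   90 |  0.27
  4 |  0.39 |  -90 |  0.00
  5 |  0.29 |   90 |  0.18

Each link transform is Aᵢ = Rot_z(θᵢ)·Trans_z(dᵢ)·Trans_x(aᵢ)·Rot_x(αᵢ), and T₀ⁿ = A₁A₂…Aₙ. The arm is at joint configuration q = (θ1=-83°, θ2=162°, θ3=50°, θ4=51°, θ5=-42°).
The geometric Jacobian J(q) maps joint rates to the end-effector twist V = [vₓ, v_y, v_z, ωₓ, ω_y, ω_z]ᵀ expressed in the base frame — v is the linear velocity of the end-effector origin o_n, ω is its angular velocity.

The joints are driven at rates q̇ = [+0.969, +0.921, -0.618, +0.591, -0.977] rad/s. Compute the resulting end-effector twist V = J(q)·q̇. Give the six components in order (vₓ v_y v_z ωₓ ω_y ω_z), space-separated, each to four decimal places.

o_n = [0.7674, 0.7564, 0.1134]
J₁: ẑ×o_n = [-0.7564, 0.7674, 0.0000], ω = ẑ
J2: z=[0.9925, 0.1219, 0.0000] o=[0.0853, -0.6948, 0.0000] → [0.0138, -0.1126, 1.3573, 0.9925, 0.1219, 0.0000]
J3: z=[0.9925, 0.1219, 0.0000] o=[0.0204, -0.1662, -0.1730] → [0.0349, -0.2844, 0.8247, 0.9925, 0.1219, 0.0000]
J4: z=[-0.0646, 0.5260, -0.8480] o=[0.2253, 0.3802, 0.1502] → [0.2997, -0.4620, -0.3094, -0.0646, 0.5260, -0.8480]
J5: z=[0.7049, -0.5774, -0.4118] o=[0.5008, 0.6237, 0.2803] → [0.1510, 0.0078, 0.2475, 0.7049, -0.5774, -0.4118]
V = J·q̇ = [-0.7122, 0.5349, 0.3158, -0.4262, 0.9119, 0.8702]

-0.7122 0.5349 0.3158 -0.4262 0.9119 0.8702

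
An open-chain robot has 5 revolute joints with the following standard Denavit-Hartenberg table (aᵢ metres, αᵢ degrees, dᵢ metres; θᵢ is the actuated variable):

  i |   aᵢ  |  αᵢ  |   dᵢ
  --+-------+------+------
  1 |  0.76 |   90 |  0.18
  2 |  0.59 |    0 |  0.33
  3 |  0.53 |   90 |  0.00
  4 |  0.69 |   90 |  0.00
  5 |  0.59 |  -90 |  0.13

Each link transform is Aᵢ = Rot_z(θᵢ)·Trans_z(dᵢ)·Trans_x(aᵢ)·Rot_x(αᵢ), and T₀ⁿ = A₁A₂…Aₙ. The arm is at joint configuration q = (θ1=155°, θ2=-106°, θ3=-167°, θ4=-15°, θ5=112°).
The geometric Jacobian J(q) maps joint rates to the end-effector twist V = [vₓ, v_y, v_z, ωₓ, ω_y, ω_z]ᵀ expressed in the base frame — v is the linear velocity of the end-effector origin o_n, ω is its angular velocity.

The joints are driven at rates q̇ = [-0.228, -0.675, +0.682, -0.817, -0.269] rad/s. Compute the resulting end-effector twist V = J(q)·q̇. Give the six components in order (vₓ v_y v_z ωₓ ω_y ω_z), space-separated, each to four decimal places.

o_n = [-1.0464, 0.5796, 0.5323]
J₁: ẑ×o_n = [-0.5796, -1.0464, 0.0000], ω = ẑ
J2: z=[0.4226, 0.9063, 0.0000] o=[-0.6888, 0.3212, 0.1800] → [0.3193, -0.1489, 0.4333, 0.4226, 0.9063, 0.0000]
J3: z=[0.4226, 0.9063, 0.0000] o=[-0.4019, 0.5515, -0.3871] → [0.8333, -0.3886, 0.5960, 0.4226, 0.9063, 0.0000]
J4: z=[-0.9051, 0.4220, -0.0523] o=[-0.4271, 0.5633, 0.1421] → [0.1655, 0.3855, 0.2466, -0.9051, 0.4220, -0.0523]
J5: z=[-0.3959, -0.8812, -0.2585] o=[-0.5342, 0.4162, 0.8077] → [0.2849, 0.0234, -0.5161, -0.3959, -0.8812, -0.2585]
V = J·q̇ = [0.2731, -0.2472, 0.0513, 0.8489, -0.1014, -0.1157]

0.2731 -0.2472 0.0513 0.8489 -0.1014 -0.1157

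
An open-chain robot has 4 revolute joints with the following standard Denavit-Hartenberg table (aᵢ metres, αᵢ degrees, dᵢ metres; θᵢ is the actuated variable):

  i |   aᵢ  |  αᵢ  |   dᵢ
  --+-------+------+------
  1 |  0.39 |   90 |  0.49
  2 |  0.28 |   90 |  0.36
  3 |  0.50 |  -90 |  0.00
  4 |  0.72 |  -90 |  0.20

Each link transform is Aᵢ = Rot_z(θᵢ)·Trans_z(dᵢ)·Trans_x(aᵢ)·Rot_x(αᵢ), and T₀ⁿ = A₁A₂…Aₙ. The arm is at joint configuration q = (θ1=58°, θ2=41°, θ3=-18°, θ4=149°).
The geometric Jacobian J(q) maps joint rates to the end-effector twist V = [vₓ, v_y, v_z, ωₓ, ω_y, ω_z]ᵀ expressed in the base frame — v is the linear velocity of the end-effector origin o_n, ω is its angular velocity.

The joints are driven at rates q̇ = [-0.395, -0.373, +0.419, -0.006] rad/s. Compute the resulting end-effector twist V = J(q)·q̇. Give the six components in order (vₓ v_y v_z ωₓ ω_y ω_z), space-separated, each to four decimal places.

o_n = [0.6672, -0.0389, 0.9210]
J₁: ẑ×o_n = [0.0389, 0.6672, -0.0000], ω = ẑ
J2: z=[0.8480, -0.5299, 0.0000] o=[0.2067, 0.3307, 0.4900] → [-0.2284, -0.3655, -0.0694, 0.8480, -0.5299, 0.0000]
J3: z=[0.3477, 0.5564, -0.7547] o=[0.6239, 0.3192, 0.6737] → [-0.1326, -0.1186, -0.1485, 0.3477, 0.5564, -0.7547]
J4: z=[0.9301, -0.3062, 0.2027] o=[0.6831, 0.7054, 0.9857] → [0.1707, 0.0569, -0.6972, 0.9301, -0.3062, 0.2027]
V = J·q̇ = [0.0132, -0.1772, -0.0322, -0.1762, 0.4326, -0.7124]

0.0132 -0.1772 -0.0322 -0.1762 0.4326 -0.7124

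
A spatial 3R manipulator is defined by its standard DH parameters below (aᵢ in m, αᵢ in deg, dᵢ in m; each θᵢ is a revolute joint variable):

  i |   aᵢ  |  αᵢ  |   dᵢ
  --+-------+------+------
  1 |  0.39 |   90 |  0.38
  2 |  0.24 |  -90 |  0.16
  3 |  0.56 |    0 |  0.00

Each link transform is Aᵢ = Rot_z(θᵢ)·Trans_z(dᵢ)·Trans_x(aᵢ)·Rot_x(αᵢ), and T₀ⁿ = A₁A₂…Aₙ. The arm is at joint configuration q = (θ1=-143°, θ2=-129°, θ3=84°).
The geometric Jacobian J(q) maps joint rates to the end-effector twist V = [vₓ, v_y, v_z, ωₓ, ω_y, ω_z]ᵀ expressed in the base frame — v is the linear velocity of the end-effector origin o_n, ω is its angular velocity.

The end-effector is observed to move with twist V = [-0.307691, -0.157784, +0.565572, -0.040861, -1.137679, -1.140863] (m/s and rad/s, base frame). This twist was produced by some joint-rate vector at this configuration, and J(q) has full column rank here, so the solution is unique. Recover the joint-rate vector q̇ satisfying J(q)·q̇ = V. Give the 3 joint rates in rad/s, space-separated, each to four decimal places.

-0.5600 -0.8840 0.9230

o_n = [0.0775, -0.4386, 0.1480]
J₁: ẑ×o_n = [0.4386, 0.0775, -0.0000], ω = ẑ
J2: z=[-0.6018, 0.7986, 0.0000] o=[-0.3115, -0.2347, 0.3800] → [-0.1853, -0.1396, -0.1879, -0.6018, 0.7986, 0.0000]
J3: z=[-0.6207, -0.4677, -0.6293] o=[-0.2871, -0.0160, 0.1935] → [-0.2447, -0.2577, 0.4328, -0.6207, -0.4677, -0.6293]
q̇ = J⁺·V = [-0.5600, -0.8840, 0.9230]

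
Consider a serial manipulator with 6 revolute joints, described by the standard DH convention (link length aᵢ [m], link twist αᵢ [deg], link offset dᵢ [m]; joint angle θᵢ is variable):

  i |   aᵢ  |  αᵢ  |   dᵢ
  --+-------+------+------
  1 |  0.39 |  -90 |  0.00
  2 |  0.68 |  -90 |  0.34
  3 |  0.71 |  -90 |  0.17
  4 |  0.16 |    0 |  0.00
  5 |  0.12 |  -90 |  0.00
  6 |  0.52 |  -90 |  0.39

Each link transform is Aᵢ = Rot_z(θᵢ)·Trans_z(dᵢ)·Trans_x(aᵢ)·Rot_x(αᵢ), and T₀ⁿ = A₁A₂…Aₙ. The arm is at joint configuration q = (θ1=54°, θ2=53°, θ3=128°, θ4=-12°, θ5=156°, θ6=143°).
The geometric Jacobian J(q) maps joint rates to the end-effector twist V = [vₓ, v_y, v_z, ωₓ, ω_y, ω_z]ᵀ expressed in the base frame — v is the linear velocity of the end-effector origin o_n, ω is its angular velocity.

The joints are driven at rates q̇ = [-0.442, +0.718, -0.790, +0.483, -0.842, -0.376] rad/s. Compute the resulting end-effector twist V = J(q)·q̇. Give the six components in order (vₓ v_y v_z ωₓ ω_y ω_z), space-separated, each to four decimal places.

0.0923 -0.1413 -0.4659 0.3044 0.9682 0.0992

o_n = [0.4806, -0.2625, -0.7259]
J₁: ẑ×o_n = [0.2625, 0.4806, -0.0000], ω = ẑ
J2: z=[-0.8090, 0.5878, 0.0000] o=[0.2292, 0.3155, 0.0000] → [-0.4267, -0.5873, 0.3199, -0.8090, 0.5878, 0.0000]
J3: z=[-0.4694, -0.6461, -0.6018] o=[0.1947, 0.8464, -0.5431] → [-0.5493, -0.2578, 0.7053, -0.4694, -0.6461, -0.6018]
J4: z=[-0.7768, -0.0218, 0.6293] o=[0.4129, 0.1949, -0.2963] → [0.2972, -0.2912, 0.3568, -0.7768, -0.0218, 0.6293]
J5: z=[-0.7768, -0.0218, 0.6293] o=[0.4630, 0.0540, -0.2394] → [0.2098, -0.3669, 0.2463, -0.7768, -0.0218, 0.6293]
J6: z=[-0.6265, -0.0743, -0.7759] o=[0.4554, 0.1737, -0.2446] → [-0.3027, -0.3211, 0.2751, -0.6265, -0.0743, -0.7759]
V = J·q̇ = [0.0923, -0.1413, -0.4659, 0.3044, 0.9682, 0.0992]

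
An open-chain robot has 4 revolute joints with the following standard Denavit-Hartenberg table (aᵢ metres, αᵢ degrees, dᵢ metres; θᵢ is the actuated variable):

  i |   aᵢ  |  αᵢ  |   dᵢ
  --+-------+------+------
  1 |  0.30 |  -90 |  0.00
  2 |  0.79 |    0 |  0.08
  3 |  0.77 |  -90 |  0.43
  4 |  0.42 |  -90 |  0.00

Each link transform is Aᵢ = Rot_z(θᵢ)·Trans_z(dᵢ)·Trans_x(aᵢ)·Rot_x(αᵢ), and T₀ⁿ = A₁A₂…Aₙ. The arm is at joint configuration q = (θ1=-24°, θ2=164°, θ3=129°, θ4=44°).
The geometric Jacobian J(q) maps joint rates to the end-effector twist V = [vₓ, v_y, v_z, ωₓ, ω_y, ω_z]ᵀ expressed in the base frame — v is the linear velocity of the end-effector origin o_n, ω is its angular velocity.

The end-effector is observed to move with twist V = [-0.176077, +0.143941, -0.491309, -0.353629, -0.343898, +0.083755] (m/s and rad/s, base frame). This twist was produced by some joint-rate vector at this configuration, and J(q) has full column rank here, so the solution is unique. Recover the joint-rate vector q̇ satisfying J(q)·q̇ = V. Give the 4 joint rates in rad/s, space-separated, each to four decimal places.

0.0060 -0.9700 0.5120 -0.1990

o_n = [0.0518, 0.2158, 0.7691]
J₁: ẑ×o_n = [-0.2158, 0.0518, 0.0000], ω = ẑ
J2: z=[0.4067, 0.9135, 0.0000] o=[0.2741, -0.1220, 0.0000] → [0.7026, -0.3128, 0.3405, 0.4067, 0.9135, 0.0000]
J3: z=[0.4067, 0.9135, 0.0000] o=[-0.3871, 0.2599, -0.2178] → [0.9016, -0.4014, -0.4189, 0.4067, 0.9135, 0.0000]
J4: z=[0.8409, -0.3744, -0.3907] o=[0.0626, 0.5304, 0.4910] → [-0.2270, -0.2296, -0.2686, 0.8409, -0.3744, -0.3907]
q̇ = J⁺·V = [0.0060, -0.9700, 0.5120, -0.1990]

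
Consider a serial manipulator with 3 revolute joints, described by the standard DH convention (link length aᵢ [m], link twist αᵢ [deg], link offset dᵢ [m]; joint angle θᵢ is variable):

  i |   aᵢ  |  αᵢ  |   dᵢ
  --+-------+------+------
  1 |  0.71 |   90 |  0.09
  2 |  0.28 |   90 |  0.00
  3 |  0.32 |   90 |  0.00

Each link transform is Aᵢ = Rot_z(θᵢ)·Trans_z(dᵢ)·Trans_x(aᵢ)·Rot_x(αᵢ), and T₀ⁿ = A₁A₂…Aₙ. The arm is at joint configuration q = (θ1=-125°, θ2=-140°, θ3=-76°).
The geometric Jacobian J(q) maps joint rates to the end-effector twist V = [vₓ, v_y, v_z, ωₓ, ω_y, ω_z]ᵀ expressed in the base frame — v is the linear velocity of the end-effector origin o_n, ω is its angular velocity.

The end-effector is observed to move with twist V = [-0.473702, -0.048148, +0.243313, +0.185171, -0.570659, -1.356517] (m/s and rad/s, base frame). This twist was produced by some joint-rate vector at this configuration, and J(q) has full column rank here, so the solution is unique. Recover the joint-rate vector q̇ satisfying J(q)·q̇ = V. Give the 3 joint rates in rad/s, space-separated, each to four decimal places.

o_n = [0.0041, -0.5354, -0.1397]
J₁: ẑ×o_n = [0.5354, 0.0041, -0.0000], ω = ẑ
J2: z=[-0.8192, 0.5736, 0.0000] o=[-0.4072, -0.5816, 0.0900] → [-0.1318, -0.1882, -0.2738, -0.8192, 0.5736, 0.0000]
J3: z=[0.3687, 0.5265, 0.7660] o=[-0.2842, -0.4059, -0.0900] → [0.0730, 0.2392, -0.1996, 0.3687, 0.5265, 0.7660]
q̇ = J⁺·V = [-0.9260, -0.4790, -0.5620]

-0.9260 -0.4790 -0.5620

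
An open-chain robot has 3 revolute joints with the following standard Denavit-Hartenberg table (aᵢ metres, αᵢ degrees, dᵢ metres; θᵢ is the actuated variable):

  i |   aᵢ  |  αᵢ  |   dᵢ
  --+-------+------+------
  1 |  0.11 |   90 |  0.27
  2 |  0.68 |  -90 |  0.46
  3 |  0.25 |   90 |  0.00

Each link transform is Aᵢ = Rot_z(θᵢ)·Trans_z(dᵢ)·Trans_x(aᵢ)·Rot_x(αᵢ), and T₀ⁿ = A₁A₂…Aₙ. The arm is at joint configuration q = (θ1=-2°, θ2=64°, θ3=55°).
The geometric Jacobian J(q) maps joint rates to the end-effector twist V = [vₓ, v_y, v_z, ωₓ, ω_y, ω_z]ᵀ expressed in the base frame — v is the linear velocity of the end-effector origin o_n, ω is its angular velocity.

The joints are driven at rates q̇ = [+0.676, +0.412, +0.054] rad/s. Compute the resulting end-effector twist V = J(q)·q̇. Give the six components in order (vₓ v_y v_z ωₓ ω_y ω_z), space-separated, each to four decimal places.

-0.1258 0.3307 0.1388 -0.0629 -0.4101 0.6997

o_n = [0.4618, -0.2715, 1.0101]
J₁: ẑ×o_n = [0.2715, 0.4618, -0.0000], ω = ẑ
J2: z=[-0.0349, -0.9994, 0.0000] o=[0.1099, -0.0038, 0.2700] → [-0.7396, 0.0258, 0.3610, -0.0349, -0.9994, 0.0000]
J3: z=[-0.8982, 0.0314, 0.4384] o=[0.3918, -0.4740, 0.8812] → [-0.0847, 0.1464, -0.1841, -0.8982, 0.0314, 0.4384]
V = J·q̇ = [-0.1258, 0.3307, 0.1388, -0.0629, -0.4101, 0.6997]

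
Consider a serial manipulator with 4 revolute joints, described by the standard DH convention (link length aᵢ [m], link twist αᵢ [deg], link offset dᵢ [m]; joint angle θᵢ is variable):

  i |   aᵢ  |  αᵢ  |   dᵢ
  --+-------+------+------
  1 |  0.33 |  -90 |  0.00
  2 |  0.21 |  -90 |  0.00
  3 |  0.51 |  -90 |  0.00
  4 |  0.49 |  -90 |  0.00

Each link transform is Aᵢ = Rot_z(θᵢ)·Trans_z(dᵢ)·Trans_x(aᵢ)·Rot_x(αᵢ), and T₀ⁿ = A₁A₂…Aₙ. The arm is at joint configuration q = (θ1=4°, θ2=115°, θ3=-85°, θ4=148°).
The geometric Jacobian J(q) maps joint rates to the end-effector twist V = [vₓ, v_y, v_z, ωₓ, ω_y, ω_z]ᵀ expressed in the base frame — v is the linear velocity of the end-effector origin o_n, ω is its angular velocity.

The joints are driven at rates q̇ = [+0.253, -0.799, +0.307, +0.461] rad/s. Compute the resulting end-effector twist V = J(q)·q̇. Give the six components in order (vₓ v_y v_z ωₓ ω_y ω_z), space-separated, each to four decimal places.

o_n = [0.4654, 0.1269, -0.3075]
J₁: ẑ×o_n = [-0.1269, 0.4654, 0.0000], ω = ẑ
J2: z=[-0.0698, 0.9976, 0.0000] o=[0.3292, 0.0230, 0.0000] → [-0.3068, -0.0215, -0.1431, -0.0698, 0.9976, 0.0000]
J3: z=[-0.9041, -0.0632, 0.4226] o=[0.2407, 0.0168, -0.1903] → [-0.0391, -0.0110, -0.0853, -0.9041, -0.0632, 0.4226]
J4: z=[-0.4139, -0.1163, -0.9029] o=[0.1865, 0.5223, -0.2306] → [-0.3481, -0.2836, 0.1961, -0.4139, -0.1163, -0.9029]
V = J·q̇ = [0.0405, 0.0007, 0.1786, -0.4126, -0.8701, -0.0335]

0.0405 0.0007 0.1786 -0.4126 -0.8701 -0.0335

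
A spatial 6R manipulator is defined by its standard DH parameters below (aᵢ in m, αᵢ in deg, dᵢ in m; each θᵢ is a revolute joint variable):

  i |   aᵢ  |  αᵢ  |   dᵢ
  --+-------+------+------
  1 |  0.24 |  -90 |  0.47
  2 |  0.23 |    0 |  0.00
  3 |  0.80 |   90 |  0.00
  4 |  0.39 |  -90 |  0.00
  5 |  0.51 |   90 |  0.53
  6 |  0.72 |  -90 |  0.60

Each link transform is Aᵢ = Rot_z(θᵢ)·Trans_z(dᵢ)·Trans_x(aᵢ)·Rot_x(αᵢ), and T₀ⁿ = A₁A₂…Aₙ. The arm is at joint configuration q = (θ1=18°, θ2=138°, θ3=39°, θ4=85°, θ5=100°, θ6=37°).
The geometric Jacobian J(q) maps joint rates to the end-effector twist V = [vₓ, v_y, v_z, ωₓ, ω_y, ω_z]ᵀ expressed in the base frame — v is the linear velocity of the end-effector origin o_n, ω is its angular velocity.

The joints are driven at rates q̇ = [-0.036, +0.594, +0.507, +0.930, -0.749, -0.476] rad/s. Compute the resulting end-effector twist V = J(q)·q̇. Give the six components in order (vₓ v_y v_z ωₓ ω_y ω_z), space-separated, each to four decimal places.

o_n = [-0.1766, 0.8610, 1.4920]
J₁: ẑ×o_n = [-0.8610, -0.1766, 0.0000], ω = ẑ
J2: z=[-0.3090, 0.9511, 0.0000] o=[0.2283, 0.0742, 0.4700] → [0.9719, 0.3158, 0.1419, -0.3090, 0.9511, 0.0000]
J3: z=[-0.3090, 0.9511, 0.0000] o=[0.0657, 0.0213, 0.3161] → [1.1183, 0.3634, -0.0291, -0.3090, 0.9511, 0.0000]
J4: z=[0.0498, 0.0162, -0.9986] o=[-0.6941, -0.2255, 0.2742] → [1.1047, -0.5775, 0.0457, 0.0498, 0.0162, -0.9986]
J5: z=[0.9192, 0.3903, 0.0521] o=[-0.8464, 0.1335, 0.2725] → [0.4381, -1.0860, 0.4073, 0.9192, 0.3903, 0.0521]
J6: z=[-0.3933, 0.9037, 0.1689] o=[-0.3497, 0.2507, 0.8021] → [0.5204, 0.3006, -0.3965, -0.3933, 0.9037, 0.1689]
V = J·q̇ = [1.6269, 0.5115, -0.0043, -0.7952, 0.3396, -1.0842]

1.6269 0.5115 -0.0043 -0.7952 0.3396 -1.0842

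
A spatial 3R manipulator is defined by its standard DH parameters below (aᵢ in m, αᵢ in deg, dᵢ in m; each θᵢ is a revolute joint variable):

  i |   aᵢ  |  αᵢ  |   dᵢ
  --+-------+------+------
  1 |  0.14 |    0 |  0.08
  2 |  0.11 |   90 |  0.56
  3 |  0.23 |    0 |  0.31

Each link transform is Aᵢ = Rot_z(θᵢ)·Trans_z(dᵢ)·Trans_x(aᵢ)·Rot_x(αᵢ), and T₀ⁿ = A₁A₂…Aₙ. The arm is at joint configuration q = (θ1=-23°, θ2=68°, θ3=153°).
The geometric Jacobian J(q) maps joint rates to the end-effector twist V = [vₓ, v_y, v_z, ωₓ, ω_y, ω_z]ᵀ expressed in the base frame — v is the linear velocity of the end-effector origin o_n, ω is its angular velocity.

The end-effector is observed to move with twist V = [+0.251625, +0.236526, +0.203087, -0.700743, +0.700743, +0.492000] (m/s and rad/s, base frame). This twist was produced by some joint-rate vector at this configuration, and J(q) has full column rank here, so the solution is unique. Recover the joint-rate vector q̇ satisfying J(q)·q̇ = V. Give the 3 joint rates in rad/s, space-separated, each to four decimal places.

o_n = [0.2809, -0.3410, 0.7444]
J₁: ẑ×o_n = [0.3410, 0.2809, -0.0000], ω = ẑ
J2: z=[0.0000, 0.0000, 1.0000] o=[0.1289, -0.0547, 0.0800] → [0.2863, 0.1521, -0.0000, 0.0000, 0.0000, 1.0000]
J3: z=[0.7071, -0.7071, 0.0000] o=[0.2067, 0.0231, 0.6400] → [-0.0738, -0.0738, -0.2049, 0.7071, -0.7071, 0.0000]
q̇ = J⁺·V = [0.6870, -0.1950, -0.9910]

0.6870 -0.1950 -0.9910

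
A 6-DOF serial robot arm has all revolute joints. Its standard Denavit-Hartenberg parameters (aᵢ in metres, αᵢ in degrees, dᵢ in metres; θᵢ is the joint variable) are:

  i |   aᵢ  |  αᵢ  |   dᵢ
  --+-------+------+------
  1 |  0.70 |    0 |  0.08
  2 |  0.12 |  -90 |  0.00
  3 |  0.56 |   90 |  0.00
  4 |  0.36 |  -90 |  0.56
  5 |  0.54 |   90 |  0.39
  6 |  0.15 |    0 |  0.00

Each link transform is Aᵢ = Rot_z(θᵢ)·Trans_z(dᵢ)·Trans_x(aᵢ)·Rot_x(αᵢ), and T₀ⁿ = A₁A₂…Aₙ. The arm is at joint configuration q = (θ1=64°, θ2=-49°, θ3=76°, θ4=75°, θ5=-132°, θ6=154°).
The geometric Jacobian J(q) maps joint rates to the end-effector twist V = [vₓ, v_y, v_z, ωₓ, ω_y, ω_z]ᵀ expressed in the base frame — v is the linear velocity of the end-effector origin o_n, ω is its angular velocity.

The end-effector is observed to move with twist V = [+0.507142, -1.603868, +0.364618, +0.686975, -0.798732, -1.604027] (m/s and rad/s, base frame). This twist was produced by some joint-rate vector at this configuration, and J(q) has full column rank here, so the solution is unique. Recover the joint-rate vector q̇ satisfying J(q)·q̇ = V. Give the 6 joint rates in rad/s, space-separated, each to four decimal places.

-0.2650 -0.7990 -0.3500 0.6860 -0.7680 0.5580

o_n = [1.2104, 1.0823, 0.1498]
J₁: ẑ×o_n = [-1.0823, 1.2104, 0.0000], ω = ẑ
J2: z=[0.0000, 0.0000, 1.0000] o=[0.3069, 0.6292, 0.0800] → [-0.4531, 0.9036, 0.0000, 0.0000, 0.0000, 1.0000]
J3: z=[-0.2588, 0.9659, 0.0000] o=[0.4228, 0.6602, 0.0800] → [0.0674, 0.0181, -0.8701, -0.2588, 0.9659, 0.0000]
J4: z=[0.9372, 0.2511, 0.2419] o=[0.5536, 0.6953, -0.4634] → [0.0604, -0.4158, 0.1978, 0.9372, 0.2511, 0.2419]
J5: z=[-0.2927, 0.1895, 0.9372] o=[1.0103, 1.1776, -0.4183] → [0.1970, 0.3539, -0.0100, -0.2927, 0.1895, 0.9372]
J6: z=[-0.4863, -0.8734, 0.0247] o=[1.3407, 1.0093, 0.1350] → [-0.0147, 0.0039, -0.1492, -0.4863, -0.8734, 0.0247]
q̇ = J⁺·V = [-0.2650, -0.7990, -0.3500, 0.6860, -0.7680, 0.5580]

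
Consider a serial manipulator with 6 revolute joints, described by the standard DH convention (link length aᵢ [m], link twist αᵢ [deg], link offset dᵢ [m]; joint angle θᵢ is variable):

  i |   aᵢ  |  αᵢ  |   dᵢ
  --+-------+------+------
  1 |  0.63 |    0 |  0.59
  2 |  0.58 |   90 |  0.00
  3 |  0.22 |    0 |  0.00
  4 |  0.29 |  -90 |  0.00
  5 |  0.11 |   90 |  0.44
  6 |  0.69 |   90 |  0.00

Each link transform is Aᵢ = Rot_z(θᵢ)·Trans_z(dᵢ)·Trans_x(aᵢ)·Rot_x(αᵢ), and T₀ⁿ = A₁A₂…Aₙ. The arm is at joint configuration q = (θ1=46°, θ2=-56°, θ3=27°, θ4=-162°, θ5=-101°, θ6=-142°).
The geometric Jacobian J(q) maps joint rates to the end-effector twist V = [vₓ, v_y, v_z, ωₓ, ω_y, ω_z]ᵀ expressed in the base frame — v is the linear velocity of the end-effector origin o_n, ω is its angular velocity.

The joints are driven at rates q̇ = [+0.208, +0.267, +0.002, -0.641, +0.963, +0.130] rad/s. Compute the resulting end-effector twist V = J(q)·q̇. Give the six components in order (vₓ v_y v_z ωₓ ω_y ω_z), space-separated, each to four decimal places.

o_n = [1.0268, 0.7816, 0.4156]
J₁: ẑ×o_n = [-0.7816, 1.0268, 0.0000], ω = ẑ
J2: z=[0.0000, 0.0000, 1.0000] o=[0.4376, 0.4532, 0.5900] → [-0.3284, 0.5892, 0.0000, 0.0000, 0.0000, 1.0000]
J3: z=[-0.1736, -0.9848, 0.0000] o=[1.0088, 0.3525, 0.5900] → [0.1718, -0.0303, -0.0568, -0.1736, -0.9848, 0.0000]
J4: z=[-0.1736, -0.9848, 0.0000] o=[1.2019, 0.3184, 0.6899] → [0.2702, -0.0476, -0.2528, -0.1736, -0.9848, 0.0000]
J5: z=[0.6964, -0.1228, -0.7071] o=[0.9999, 0.3540, 0.4848] → [0.3109, 0.0292, 0.3011, 0.6964, -0.1228, -0.7071]
J6: z=[0.7167, 0.0674, 0.6941] o=[1.3022, 0.1911, 0.1885] → [-0.3946, -0.3539, 0.4418, 0.7167, 0.0674, 0.6941]
V = J·q̇ = [-0.1750, 0.3835, 0.5093, 0.8747, 0.5198, -0.1157]

-0.1750 0.3835 0.5093 0.8747 0.5198 -0.1157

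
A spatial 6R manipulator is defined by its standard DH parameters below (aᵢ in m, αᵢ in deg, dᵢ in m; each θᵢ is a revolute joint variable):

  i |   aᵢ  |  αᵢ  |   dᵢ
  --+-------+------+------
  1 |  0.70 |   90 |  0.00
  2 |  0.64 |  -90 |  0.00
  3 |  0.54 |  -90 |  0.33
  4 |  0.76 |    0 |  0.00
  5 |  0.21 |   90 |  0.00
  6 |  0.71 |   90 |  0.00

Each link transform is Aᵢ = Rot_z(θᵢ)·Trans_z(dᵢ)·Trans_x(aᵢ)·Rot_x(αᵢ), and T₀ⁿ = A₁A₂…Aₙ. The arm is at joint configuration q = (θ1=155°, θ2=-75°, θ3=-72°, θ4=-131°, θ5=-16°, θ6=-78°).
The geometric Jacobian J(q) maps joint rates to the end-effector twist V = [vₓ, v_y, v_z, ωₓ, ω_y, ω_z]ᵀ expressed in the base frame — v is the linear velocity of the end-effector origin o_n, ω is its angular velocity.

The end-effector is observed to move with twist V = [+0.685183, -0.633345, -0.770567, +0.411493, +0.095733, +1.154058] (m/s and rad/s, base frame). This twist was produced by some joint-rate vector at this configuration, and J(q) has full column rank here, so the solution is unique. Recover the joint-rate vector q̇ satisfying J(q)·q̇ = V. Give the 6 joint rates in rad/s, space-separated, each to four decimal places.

o_n = [-1.5856, 0.7049, 0.3812]
J₁: ẑ×o_n = [-0.7049, -1.5856, 0.0000], ω = ẑ
J2: z=[0.4226, 0.9063, 0.0000] o=[-0.6344, 0.2958, 0.0000] → [0.3455, -0.1611, 1.0349, 0.4226, 0.9063, 0.0000]
J3: z=[-0.8754, 0.4082, 0.2588] o=[-0.7845, 0.3658, -0.6182] → [0.3202, 0.6676, 0.0302, -0.8754, 0.4082, 0.2588]
J4: z=[-0.3537, -0.1760, -0.9187] o=[-0.8955, 0.9843, -0.6940] → [-0.4459, 1.0142, -0.0227, -0.3537, -0.1760, -0.9187]
J5: z=[-0.3537, -0.1760, -0.9187] o=[-1.5619, 0.7718, -0.3967] → [-0.1984, 0.2969, 0.0195, -0.3537, -0.1760, -0.9187]
J6: z=[0.5548, -0.8302, -0.0545] o=[-1.7201, 0.6607, -0.3145] → [-0.5752, -0.3933, 0.1361, 0.5548, -0.8302, -0.0545]
q̇ = J⁺·V = [-0.2290, -0.6280, -0.5880, -0.7180, -0.9090, -0.7450]

-0.2290 -0.6280 -0.5880 -0.7180 -0.9090 -0.7450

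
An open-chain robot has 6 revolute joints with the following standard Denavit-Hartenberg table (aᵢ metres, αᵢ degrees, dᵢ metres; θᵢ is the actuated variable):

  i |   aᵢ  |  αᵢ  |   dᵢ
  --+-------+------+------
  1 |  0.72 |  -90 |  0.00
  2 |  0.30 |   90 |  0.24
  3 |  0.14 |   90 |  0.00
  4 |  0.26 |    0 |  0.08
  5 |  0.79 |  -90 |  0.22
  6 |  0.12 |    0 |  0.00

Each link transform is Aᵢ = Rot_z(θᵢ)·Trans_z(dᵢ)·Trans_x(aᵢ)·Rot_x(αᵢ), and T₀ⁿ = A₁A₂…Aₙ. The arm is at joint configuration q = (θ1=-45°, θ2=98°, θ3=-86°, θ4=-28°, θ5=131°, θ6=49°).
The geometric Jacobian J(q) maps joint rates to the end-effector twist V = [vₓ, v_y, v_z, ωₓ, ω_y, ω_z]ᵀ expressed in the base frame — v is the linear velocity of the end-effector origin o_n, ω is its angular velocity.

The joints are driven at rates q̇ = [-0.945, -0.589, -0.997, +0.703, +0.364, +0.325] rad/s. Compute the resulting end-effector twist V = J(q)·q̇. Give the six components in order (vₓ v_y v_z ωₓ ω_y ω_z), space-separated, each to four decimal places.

o_n = [1.0427, -0.9697, -0.2030]
J₁: ẑ×o_n = [0.9697, 1.0427, -0.0000], ω = ẑ
J2: z=[0.7071, 0.7071, 0.0000] o=[0.5091, -0.5091, 0.0000] → [-0.1436, 0.1436, -0.7030, 0.7071, 0.7071, 0.0000]
J3: z=[0.7002, -0.7002, -0.1392] o=[0.6493, -0.3099, -0.2971] → [-0.1577, -0.1206, -0.1865, 0.7002, -0.7002, -0.1392]
J4: z=[0.0488, -0.1475, 0.9879] o=[0.5496, -0.4077, -0.3068] → [0.5399, 0.4821, 0.0453, 0.0488, -0.1475, 0.9879]
J5: z=[0.0488, -0.1475, 0.9879] o=[0.3045, -0.4944, -0.2266] → [0.4661, 0.7281, 0.0857, 0.0488, -0.1475, 0.9879]
J6: z=[0.5365, 0.8381, 0.0986] o=[0.9808, -0.9417, -0.1041] → [-0.0801, 0.0592, -0.0669, 0.5365, 0.8381, 0.0986]
V = J·q̇ = [-0.1515, -0.3265, 0.6413, -0.8881, 0.3967, 0.2798]

-0.1515 -0.3265 0.6413 -0.8881 0.3967 0.2798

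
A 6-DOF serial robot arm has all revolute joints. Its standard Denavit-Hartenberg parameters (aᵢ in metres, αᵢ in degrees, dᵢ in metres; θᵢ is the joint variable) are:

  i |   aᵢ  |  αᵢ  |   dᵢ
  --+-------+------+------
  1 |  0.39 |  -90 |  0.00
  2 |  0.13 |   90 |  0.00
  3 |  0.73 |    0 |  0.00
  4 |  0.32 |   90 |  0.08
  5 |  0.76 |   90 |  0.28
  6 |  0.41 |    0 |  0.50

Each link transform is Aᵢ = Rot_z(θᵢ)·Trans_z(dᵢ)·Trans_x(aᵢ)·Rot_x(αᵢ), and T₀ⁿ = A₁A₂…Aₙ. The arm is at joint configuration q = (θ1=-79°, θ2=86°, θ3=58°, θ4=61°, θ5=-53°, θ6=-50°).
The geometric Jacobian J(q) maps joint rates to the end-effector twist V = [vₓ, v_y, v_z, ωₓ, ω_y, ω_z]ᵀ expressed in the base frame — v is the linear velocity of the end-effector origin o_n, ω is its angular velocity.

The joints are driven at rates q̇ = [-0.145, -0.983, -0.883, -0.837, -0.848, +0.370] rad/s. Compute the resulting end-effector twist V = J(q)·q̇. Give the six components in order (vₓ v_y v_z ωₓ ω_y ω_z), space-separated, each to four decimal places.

o_n = [0.9320, 0.8230, -0.2987]
J₁: ẑ×o_n = [-0.8230, 0.9320, 0.0000], ω = ẑ
J2: z=[0.9816, 0.1908, 0.0000] o=[0.0744, -0.3828, 0.0000] → [-0.0570, 0.2932, 1.0200, 0.9816, 0.1908, 0.0000]
J3: z=[0.1903, -0.9792, 0.0698] o=[0.0761, -0.3917, -0.1297] → [0.0808, 0.0919, 1.0693, 0.1903, -0.9792, 0.0698]
J4: z=[0.1903, -0.9792, 0.0698] o=[0.6890, -0.3001, -0.5156] → [-0.2907, -0.0243, 0.4518, 0.1903, -0.9792, 0.0698]
J5: z=[0.4875, 0.0326, -0.8725] o=[0.9769, -0.3144, -0.3552] → [0.9942, 0.0116, 0.5560, 0.4875, 0.0326, -0.8725]
J6: z=[-0.7951, 0.4295, -0.4282] o=[1.3876, 0.3806, -0.4207] → [0.2418, 0.2920, -0.1560, -0.7951, 0.4295, -0.4282]
V = J·q̇ = [-0.4063, -0.3860, -2.8542, -1.9999, 1.6280, 0.3164]

-0.4063 -0.3860 -2.8542 -1.9999 1.6280 0.3164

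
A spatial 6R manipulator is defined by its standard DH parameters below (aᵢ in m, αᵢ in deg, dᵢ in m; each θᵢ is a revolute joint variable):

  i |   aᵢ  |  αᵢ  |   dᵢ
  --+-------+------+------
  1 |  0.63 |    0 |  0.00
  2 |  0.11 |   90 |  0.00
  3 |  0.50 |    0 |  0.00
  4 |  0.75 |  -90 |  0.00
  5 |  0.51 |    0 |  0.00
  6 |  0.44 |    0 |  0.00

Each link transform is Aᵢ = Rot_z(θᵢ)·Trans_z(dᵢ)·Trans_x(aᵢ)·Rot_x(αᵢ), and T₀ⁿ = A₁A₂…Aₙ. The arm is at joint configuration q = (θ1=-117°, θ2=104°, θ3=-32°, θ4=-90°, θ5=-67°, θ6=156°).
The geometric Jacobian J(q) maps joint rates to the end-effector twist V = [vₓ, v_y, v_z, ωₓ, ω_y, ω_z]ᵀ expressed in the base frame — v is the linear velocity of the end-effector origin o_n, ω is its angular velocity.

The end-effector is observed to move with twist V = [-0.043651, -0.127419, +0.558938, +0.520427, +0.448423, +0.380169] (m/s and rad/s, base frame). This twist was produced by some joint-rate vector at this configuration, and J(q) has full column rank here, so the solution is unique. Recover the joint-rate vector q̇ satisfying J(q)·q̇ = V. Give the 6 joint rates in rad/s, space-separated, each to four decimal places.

0.3980 0.2360 -0.2090 -0.3450 -0.4720 0.9510

o_n = [-0.2664, -0.5962, -1.0765]
J₁: ẑ×o_n = [0.5962, -0.2664, 0.0000], ω = ẑ
J2: z=[0.0000, 0.0000, 1.0000] o=[-0.2860, -0.5613, 0.0000] → [0.0348, 0.0196, -0.0000, 0.0000, 0.0000, 1.0000]
J3: z=[-0.2250, -0.9744, 0.0000] o=[-0.1788, -0.5861, 0.0000] → [1.0489, -0.2422, -0.0831, -0.2250, -0.9744, 0.0000]
J4: z=[-0.2250, -0.9744, 0.0000] o=[0.2343, -0.6815, -0.2650] → [0.7907, -0.1826, -0.5071, -0.2250, -0.9744, 0.0000]
J5: z=[0.8263, -0.1908, -0.5299] o=[-0.1529, -0.5921, -0.9010] → [0.0313, 0.2052, -0.0250, 0.8263, -0.1908, -0.5299]
J6: z=[0.8263, -0.1908, -0.5299] o=[-0.3614, -1.0257, -1.0700] → [0.2289, -0.0450, 0.3731, 0.8263, -0.1908, -0.5299]
q̇ = J⁺·V = [0.3980, 0.2360, -0.2090, -0.3450, -0.4720, 0.9510]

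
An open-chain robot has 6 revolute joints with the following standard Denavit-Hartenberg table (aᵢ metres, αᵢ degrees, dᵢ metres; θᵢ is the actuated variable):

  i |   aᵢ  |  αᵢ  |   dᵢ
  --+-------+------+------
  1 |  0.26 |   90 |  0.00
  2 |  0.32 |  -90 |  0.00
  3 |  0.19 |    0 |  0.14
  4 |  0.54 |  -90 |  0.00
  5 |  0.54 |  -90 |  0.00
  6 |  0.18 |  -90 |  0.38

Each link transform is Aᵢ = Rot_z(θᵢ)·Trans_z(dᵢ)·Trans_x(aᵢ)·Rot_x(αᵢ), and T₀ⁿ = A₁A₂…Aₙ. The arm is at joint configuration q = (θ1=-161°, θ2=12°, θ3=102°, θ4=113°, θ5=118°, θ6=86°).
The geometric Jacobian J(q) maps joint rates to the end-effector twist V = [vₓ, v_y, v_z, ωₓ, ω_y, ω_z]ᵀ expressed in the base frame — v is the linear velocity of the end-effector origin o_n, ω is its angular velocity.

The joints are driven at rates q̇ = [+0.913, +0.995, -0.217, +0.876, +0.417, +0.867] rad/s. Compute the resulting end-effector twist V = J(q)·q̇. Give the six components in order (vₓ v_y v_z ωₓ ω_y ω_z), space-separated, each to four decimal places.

o_n = [-0.3663, -0.5116, -0.1195]
J₁: ẑ×o_n = [0.5116, -0.3663, 0.0000], ω = ẑ
J2: z=[-0.3256, 0.9455, 0.0000] o=[-0.2458, -0.0846, 0.0000] → [-0.1130, -0.0389, 0.2529, -0.3256, 0.9455, 0.0000]
J3: z=[0.1966, 0.0677, 0.9781] o=[-0.5418, -0.1866, 0.0665] → [0.3053, 0.2082, -0.0758, 0.1966, 0.0677, 0.9781]
J4: z=[0.1966, 0.0677, 0.9781] o=[-0.4172, -0.3402, 0.1953] → [0.1463, 0.1117, -0.0371, 0.1966, 0.0677, 0.9781]
J5: z=[-0.7972, 0.5919, 0.1193] o=[-0.1090, 0.0935, 0.1033] → [-0.0597, -0.2083, 0.6346, -0.7972, 0.5919, 0.1193]
J6: z=[-0.4117, -0.6774, 0.6096] o=[-0.3474, -0.1424, -0.3199] → [0.0893, 0.0710, 0.1392, -0.4117, -0.6774, 0.6096]
V = J·q̇ = [0.4690, -0.3458, 0.6209, -0.8838, 0.6449, 2.1358]

0.4690 -0.3458 0.6209 -0.8838 0.6449 2.1358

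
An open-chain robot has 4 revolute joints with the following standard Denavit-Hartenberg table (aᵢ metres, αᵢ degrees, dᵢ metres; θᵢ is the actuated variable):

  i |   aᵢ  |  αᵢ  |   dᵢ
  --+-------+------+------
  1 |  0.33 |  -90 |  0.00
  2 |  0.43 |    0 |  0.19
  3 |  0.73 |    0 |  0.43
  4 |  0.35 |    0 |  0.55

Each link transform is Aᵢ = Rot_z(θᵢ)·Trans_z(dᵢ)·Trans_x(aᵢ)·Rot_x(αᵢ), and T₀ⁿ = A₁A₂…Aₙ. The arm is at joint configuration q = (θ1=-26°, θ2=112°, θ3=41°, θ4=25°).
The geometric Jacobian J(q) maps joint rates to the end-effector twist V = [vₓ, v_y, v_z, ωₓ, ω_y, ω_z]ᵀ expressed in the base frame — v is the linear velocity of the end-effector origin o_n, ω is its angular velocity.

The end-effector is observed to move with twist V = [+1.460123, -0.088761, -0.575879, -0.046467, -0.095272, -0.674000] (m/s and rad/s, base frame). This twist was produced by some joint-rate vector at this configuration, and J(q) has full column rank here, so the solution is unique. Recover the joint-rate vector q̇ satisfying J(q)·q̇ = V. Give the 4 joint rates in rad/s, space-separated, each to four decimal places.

-0.6740 -0.9060 0.3020 0.4980

o_n = [-0.2343, 1.4160, -0.7423]
J₁: ẑ×o_n = [-1.4160, -0.2343, 0.0000], ω = ẑ
J2: z=[0.4384, 0.8988, 0.0000] o=[0.2966, -0.1447, 0.0000] → [-0.6672, 0.3254, 1.1613, 0.4384, 0.8988, 0.0000]
J3: z=[0.4384, 0.8988, 0.0000] o=[0.2351, 0.0967, -0.3987] → [-0.3089, 0.1506, 1.0002, 0.4384, 0.8988, 0.0000]
J4: z=[0.4384, 0.8988, 0.0000] o=[-0.1610, 0.7683, -0.7301] → [-0.0110, 0.0054, 0.3498, 0.4384, 0.8988, 0.0000]
q̇ = J⁺·V = [-0.6740, -0.9060, 0.3020, 0.4980]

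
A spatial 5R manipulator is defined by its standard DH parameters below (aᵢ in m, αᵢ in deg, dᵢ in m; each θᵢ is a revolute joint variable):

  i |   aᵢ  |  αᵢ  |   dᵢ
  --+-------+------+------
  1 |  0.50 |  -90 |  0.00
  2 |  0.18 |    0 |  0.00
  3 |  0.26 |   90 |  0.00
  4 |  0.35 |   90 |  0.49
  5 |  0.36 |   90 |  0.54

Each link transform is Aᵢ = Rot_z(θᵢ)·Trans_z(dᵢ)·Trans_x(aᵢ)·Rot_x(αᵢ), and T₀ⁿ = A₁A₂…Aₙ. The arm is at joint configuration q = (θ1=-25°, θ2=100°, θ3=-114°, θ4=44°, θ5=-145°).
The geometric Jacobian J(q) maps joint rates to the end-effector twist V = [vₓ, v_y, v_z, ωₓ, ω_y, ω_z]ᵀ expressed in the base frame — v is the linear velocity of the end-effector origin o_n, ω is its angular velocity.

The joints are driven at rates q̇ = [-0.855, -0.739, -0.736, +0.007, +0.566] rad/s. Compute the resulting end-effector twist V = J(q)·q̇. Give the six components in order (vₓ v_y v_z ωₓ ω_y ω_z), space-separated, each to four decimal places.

o_n = [0.8080, -0.7632, 0.2611]
J₁: ẑ×o_n = [0.7632, 0.8080, -0.0000], ω = ẑ
J2: z=[0.4226, 0.9063, 0.0000] o=[0.4532, -0.2113, 0.0000] → [0.2366, -0.1103, -0.5549, 0.4226, 0.9063, 0.0000]
J3: z=[0.4226, 0.9063, 0.0000] o=[0.4248, -0.1981, -0.1773] → [0.3973, -0.1852, -0.5861, 0.4226, 0.9063, 0.0000]
J4: z=[-0.2193, 0.1022, 0.9703] o=[0.6535, -0.3047, -0.1144] → [0.4832, 0.2323, 0.0847, -0.2193, 0.1022, 0.9703]
J5: z=[0.3069, -0.9368, 0.1681] o=[0.8702, -0.1375, 0.4220] → [0.2559, 0.0389, -0.2502, 0.3069, -0.9368, 0.1681]
V = J·q̇ = [-0.9715, -0.4493, 0.7004, -0.4512, -1.8663, -0.7531]

-0.9715 -0.4493 0.7004 -0.4512 -1.8663 -0.7531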